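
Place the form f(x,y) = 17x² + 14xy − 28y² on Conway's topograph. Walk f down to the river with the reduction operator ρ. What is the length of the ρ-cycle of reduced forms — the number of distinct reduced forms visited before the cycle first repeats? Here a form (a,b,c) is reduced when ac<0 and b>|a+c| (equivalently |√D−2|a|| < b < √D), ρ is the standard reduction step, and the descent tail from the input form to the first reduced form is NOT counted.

D = 2100, ⌊√D⌋ = 45
river: ρ → (-28,42,3)
river: ρ → (3,42,-28)
river: ρ → (-28,14,17)
river: ρ → (17,20,-25)
river: ρ → (-25,30,12)
river: ρ → (12,42,-7)
river: ρ → (-7,42,12)
river: ρ → (12,30,-25)
river: ρ → (-25,20,17)
river: ρ → (17,14,-28)
ρ-cycle length = 10 (tail of 0 descent steps not counted)

10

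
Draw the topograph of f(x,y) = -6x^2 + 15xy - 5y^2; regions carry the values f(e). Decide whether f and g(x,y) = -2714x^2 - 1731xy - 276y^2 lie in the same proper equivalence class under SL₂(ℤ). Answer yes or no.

D₁ = 105, D₂ = 105
river cycle of f (length 6): (-5, 5, 4), (4, 3, -6), (-6, 9, 1), (1, 9, -6), (-6, 3, 4), (4, 5, -5)
river cycle of g (length 6): (-5, 5, 4), (4, 3, -6), (-6, 9, 1), (1, 9, -6), (-6, 3, 4), (4, 5, -5)
cycles coincide ⇒ equivalent

yes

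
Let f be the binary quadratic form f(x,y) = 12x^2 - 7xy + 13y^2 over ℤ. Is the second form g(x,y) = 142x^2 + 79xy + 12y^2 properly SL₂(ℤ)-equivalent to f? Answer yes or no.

D₁ = -575, D₂ = -575
f: reduced (well bottom): (12,-7,13) with a≤c, −a<b≤a
g: flip: (142,79,12)→(12,-79,142)
g: translate: b→-7 (≡-79 mod 24), so (12,-79,142)→(12,-7,13)
g: reduced (well bottom): (12,-7,13) with a≤c, −a<b≤a
reduced forms (12, -7, 13) vs (12, -7, 13) ⇒ equivalent

yes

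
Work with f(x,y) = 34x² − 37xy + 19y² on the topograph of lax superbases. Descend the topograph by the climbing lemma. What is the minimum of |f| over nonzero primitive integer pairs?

translate: b→31 (≡-37 mod 68), so (34,-37,19)→(34,31,16)
flip: (34,31,16)→(16,-31,34)
translate: b→1 (≡-31 mod 32), so (16,-31,34)→(16,1,19)
reduced (well bottom): (16,1,19) with a≤c, −a<b≤a
well minimum = a = 16

16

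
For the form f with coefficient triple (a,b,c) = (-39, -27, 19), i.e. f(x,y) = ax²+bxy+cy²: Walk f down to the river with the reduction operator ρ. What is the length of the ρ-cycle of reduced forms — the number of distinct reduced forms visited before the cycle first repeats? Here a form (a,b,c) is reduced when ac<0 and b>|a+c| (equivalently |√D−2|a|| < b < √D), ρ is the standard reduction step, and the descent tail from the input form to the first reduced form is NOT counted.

D = 3693, ⌊√D⌋ = 60
descent: ρ → (19,27,-39)  [lands on river]
river: ρ → (-39,51,7)
river: ρ → (7,47,-53)
river: ρ → (-53,59,1)
river: ρ → (1,59,-53)
river: ρ → (-53,47,7)
river: ρ → (7,51,-39)
river: ρ → (-39,27,19)
river: ρ → (19,49,-17)
river: ρ → (-17,53,13)
river: ρ → (13,51,-21)
river: ρ → (-21,33,31)
river: ρ → (31,29,-23)
river: ρ → (-23,17,37)
river: ρ → (37,57,-3)
river: ρ → (-3,57,37)
river: ρ → (37,17,-23)
river: ρ → (-23,29,31)
river: ρ → (31,33,-21)
river: ρ → (-21,51,13)
river: ρ → (13,53,-17)
river: ρ → (-17,49,19)
ρ-cycle length = 22 (tail of 1 descent step not counted)

22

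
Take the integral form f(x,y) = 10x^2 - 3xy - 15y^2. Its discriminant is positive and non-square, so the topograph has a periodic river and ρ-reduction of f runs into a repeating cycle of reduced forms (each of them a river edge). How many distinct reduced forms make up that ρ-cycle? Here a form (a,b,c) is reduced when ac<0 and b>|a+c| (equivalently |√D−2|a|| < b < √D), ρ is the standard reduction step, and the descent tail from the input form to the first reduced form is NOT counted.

D = 609, ⌊√D⌋ = 24
descent: ρ → (-15,3,10)
descent: ρ → (10,17,-8)  [lands on river]
river: ρ → (-8,15,12)
river: ρ → (12,9,-11)
river: ρ → (-11,13,10)
river: ρ → (10,7,-14)
river: ρ → (-14,21,3)
river: ρ → (3,21,-14)
river: ρ → (-14,7,10)
river: ρ → (10,13,-11)
river: ρ → (-11,9,12)
river: ρ → (12,15,-8)
river: ρ → (-8,17,10)
river: ρ → (10,23,-2)
river: ρ → (-2,21,21)
river: ρ → (21,21,-2)
river: ρ → (-2,23,10)
ρ-cycle length = 16 (tail of 2 descent steps not counted)

16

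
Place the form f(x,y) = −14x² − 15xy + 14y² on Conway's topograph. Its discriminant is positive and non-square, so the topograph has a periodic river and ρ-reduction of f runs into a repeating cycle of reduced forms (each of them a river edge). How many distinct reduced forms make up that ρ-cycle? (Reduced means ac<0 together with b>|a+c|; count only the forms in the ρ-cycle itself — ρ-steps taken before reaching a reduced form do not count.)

D = 1009, ⌊√D⌋ = 31
descent: ρ → (14,15,-14)  [lands on river]
river: ρ → (-14,13,15)
river: ρ → (15,17,-12)
river: ρ → (-12,31,1)
river: ρ → (1,31,-12)
river: ρ → (-12,17,15)
river: ρ → (15,13,-14)
river: ρ → (-14,15,14)
river: ρ → (14,13,-15)
river: ρ → (-15,17,12)
river: ρ → (12,31,-1)
river: ρ → (-1,31,12)
river: ρ → (12,17,-15)
river: ρ → (-15,13,14)
ρ-cycle length = 14 (tail of 1 descent step not counted)

14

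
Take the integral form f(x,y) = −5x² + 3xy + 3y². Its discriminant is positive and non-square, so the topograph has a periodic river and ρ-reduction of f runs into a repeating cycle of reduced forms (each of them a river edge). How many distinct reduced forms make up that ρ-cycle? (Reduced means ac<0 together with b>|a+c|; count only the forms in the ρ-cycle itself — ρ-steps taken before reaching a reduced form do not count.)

D = 69, ⌊√D⌋ = 8
river: ρ → (3,3,-5)
river: ρ → (-5,7,1)
river: ρ → (1,7,-5)
river: ρ → (-5,3,3)
ρ-cycle length = 4 (tail of 0 descent steps not counted)

4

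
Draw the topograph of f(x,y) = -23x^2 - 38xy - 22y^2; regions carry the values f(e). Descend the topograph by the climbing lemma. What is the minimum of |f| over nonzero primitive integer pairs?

translate: b→-8 (≡38 mod 46), so (23,38,22)→(23,-8,7)
flip: (23,-8,7)→(7,8,23)
translate: b→-6 (≡8 mod 14), so (7,8,23)→(7,-6,22)
reduced (well bottom): (7,-6,22) with a≤c, −a<b≤a
well minimum |f| = |-7| = 7 (negative-definite)

7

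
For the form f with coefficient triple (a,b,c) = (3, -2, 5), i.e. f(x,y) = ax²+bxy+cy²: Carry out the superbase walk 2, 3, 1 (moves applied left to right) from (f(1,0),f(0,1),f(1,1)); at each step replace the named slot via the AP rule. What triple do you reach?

start (3,5,6) = (f(1,0),f(0,1),f(1,1))
replace slot 2: 2·(3+6) − 5 = 13 → (3,13,6)
replace slot 3: 2·(3+13) − 6 = 26 → (3,13,26)
replace slot 1: 2·(13+26) − 3 = 75 → (75,13,26)

75,13,26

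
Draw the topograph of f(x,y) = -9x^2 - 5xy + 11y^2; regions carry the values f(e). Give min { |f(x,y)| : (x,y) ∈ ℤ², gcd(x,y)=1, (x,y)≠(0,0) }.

descent: ρ → (11,5,-9)  [lands on river]
river: ρ → (-9,13,7)
river: ρ → (7,15,-7)
river: ρ → (-7,13,9)
river: ρ → (9,5,-11)
river: ρ → (-11,17,3)
river: ρ → (3,19,-5)
river: ρ → (-5,11,15)
river: ρ → (15,19,-1)
river: ρ → (-1,19,15)
river: ρ → (15,11,-5)
river: ρ → (-5,19,3)
river: ρ → (3,17,-11)
river: ρ → (-11,5,9)
river: ρ → (9,13,-7)
river: ρ → (-7,15,7)
river: ρ → (7,13,-9)
river: ρ → (-9,5,11)
river: ρ → (11,17,-3)
river: ρ → (-3,19,5)
river: ρ → (5,11,-15)
river: ρ → (-15,19,1)
river: ρ → (1,19,-15)
river: ρ → (-15,11,5)
river: ρ → (5,19,-3)
river: ρ → (-3,17,11)
closes: descent 1, river 26
min |a| on river = 1

1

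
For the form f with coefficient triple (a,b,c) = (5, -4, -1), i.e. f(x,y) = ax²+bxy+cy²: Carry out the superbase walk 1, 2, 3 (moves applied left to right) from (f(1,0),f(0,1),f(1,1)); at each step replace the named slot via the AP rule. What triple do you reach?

start (5,-1,0) = (f(1,0),f(0,1),f(1,1))
replace slot 1: 2·((-1)+0) − 5 = -7 → (-7,-1,0)
replace slot 2: 2·((-7)+0) − (-1) = -13 → (-7,-13,0)
replace slot 3: 2·((-7)+(-13)) − 0 = -40 → (-7,-13,-40)

-7,-13,-40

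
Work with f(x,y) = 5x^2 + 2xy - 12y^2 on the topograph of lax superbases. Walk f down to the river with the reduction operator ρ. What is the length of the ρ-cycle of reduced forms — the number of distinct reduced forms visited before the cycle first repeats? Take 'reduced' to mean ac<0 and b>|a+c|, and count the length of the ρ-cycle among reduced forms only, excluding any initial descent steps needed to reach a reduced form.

D = 244, ⌊√D⌋ = 15
descent: ρ → (-12,-2,5)
descent: ρ → (5,12,-5)  [lands on river]
river: ρ → (-5,8,9)
river: ρ → (9,10,-4)
river: ρ → (-4,14,3)
river: ρ → (3,10,-12)
river: ρ → (-12,14,1)
river: ρ → (1,14,-12)
river: ρ → (-12,10,3)
river: ρ → (3,14,-4)
river: ρ → (-4,10,9)
river: ρ → (9,8,-5)
river: ρ → (-5,12,5)
river: ρ → (5,8,-9)
river: ρ → (-9,10,4)
river: ρ → (4,14,-3)
river: ρ → (-3,10,12)
river: ρ → (12,14,-1)
river: ρ → (-1,14,12)
river: ρ → (12,10,-3)
river: ρ → (-3,14,4)
river: ρ → (4,10,-9)
river: ρ → (-9,8,5)
ρ-cycle length = 22 (tail of 2 descent steps not counted)

22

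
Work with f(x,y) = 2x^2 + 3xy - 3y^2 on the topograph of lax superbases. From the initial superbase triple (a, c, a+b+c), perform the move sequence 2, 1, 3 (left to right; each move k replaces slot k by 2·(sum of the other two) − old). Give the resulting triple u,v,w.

start (2,-3,2) = (f(1,0),f(0,1),f(1,1))
replace slot 2: 2·(2+2) − (-3) = 11 → (2,11,2)
replace slot 1: 2·(11+2) − 2 = 24 → (24,11,2)
replace slot 3: 2·(24+11) − 2 = 68 → (24,11,68)

24,11,68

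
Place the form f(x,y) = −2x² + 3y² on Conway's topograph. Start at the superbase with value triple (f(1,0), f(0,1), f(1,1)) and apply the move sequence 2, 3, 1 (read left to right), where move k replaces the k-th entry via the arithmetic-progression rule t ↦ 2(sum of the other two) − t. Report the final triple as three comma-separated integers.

start (-2,3,1) = (f(1,0),f(0,1),f(1,1))
replace slot 2: 2·((-2)+1) − 3 = -5 → (-2,-5,1)
replace slot 3: 2·((-2)+(-5)) − 1 = -15 → (-2,-5,-15)
replace slot 1: 2·((-5)+(-15)) − (-2) = -38 → (-38,-5,-15)

-38,-5,-15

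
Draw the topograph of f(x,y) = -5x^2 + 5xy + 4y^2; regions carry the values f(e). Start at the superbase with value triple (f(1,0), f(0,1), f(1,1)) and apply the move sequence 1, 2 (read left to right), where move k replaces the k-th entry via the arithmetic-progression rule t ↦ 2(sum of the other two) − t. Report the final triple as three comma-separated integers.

start (-5,4,4) = (f(1,0),f(0,1),f(1,1))
replace slot 1: 2·(4+4) − (-5) = 21 → (21,4,4)
replace slot 2: 2·(21+4) − 4 = 46 → (21,46,4)

21,46,4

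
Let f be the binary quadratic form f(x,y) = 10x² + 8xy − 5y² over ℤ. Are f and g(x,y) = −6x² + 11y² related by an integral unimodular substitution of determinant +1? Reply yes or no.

D₁ = 264, D₂ = 264
river cycle of f (length 6): (-5, 12, 6), (6, 12, -5), (-5, 8, 10), (10, 12, -3), (-3, 12, 10), (10, 8, -5)
river cycle of g (length 6): (-6, 12, 5), (5, 8, -10), (-10, 12, 3), (3, 12, -10), (-10, 8, 5), (5, 12, -6)
cycles differ ⇒ inequivalent

no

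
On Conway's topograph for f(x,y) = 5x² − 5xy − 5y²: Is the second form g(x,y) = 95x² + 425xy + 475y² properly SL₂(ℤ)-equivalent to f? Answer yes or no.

D₁ = 125, D₂ = 125
river cycle of f (length 2): (-5, 5, 5), (5, 5, -5)
river cycle of g (length 2): (5, 5, -5), (-5, 5, 5)
cycles coincide ⇒ equivalent

yes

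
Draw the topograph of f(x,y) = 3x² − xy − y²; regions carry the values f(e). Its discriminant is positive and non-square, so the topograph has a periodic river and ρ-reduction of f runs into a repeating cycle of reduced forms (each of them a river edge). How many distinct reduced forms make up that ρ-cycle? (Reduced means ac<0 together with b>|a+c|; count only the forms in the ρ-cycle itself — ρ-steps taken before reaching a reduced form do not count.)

D = 13, ⌊√D⌋ = 3
descent: ρ → (-1,3,1)  [lands on river]
river: ρ → (1,3,-1)
ρ-cycle length = 2 (tail of 1 descent step not counted)

2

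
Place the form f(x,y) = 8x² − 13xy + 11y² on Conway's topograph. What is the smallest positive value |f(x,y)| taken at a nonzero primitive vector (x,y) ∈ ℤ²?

translate: b→3 (≡-13 mod 16), so (8,-13,11)→(8,3,6)
flip: (8,3,6)→(6,-3,8)
reduced (well bottom): (6,-3,8) with a≤c, −a<b≤a
well minimum = a = 6

6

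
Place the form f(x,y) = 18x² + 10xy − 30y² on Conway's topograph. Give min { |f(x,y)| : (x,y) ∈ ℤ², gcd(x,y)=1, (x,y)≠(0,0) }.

descent: ρ → (-30,-10,18)
descent: ρ → (18,46,-2)  [lands on river]
river: ρ → (-2,46,18)
river: ρ → (18,26,-22)
river: ρ → (-22,18,22)
river: ρ → (22,26,-18)
river: ρ → (-18,46,2)
river: ρ → (2,46,-18)
river: ρ → (-18,26,22)
river: ρ → (22,18,-22)
river: ρ → (-22,26,18)
closes: descent 2, river 10
min |a| on river = 2

2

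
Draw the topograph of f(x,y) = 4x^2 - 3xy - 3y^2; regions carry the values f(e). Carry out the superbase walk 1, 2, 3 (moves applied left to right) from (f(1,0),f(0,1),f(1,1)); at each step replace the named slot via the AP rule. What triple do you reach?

start (4,-3,-2) = (f(1,0),f(0,1),f(1,1))
replace slot 1: 2·((-3)+(-2)) − 4 = -14 → (-14,-3,-2)
replace slot 2: 2·((-14)+(-2)) − (-3) = -29 → (-14,-29,-2)
replace slot 3: 2·((-14)+(-29)) − (-2) = -84 → (-14,-29,-84)

-14,-29,-84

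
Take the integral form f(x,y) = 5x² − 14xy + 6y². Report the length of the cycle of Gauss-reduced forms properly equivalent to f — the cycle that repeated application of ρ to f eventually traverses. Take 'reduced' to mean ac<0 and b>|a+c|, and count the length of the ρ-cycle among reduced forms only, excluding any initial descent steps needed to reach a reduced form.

D = 76, ⌊√D⌋ = 8
descent: ρ → (6,2,-3)
descent: ρ → (-3,4,5)  [lands on river]
river: ρ → (5,6,-2)
river: ρ → (-2,6,5)
river: ρ → (5,4,-3)
river: ρ → (-3,8,1)
river: ρ → (1,8,-3)
ρ-cycle length = 6 (tail of 2 descent steps not counted)

6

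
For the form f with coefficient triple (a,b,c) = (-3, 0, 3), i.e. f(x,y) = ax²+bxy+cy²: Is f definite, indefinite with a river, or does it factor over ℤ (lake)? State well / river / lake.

D = b²−4ac = 0² − 4·(-3)·3 = 36
D = 6² is a perfect square ⇒ form factors over ℤ ⇒ lakes

lake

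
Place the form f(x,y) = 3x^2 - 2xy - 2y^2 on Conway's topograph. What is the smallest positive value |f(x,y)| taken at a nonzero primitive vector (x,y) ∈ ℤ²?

descent: ρ → (-2,2,3)  [lands on river]
river: ρ → (3,4,-1)
river: ρ → (-1,4,3)
river: ρ → (3,2,-2)
closes: descent 1, river 4
min |a| on river = 1

1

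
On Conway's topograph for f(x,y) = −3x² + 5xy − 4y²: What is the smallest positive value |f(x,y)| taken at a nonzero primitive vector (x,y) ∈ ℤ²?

translate: b→1 (≡-5 mod 6), so (3,-5,4)→(3,1,2)
flip: (3,1,2)→(2,-1,3)
reduced (well bottom): (2,-1,3) with a≤c, −a<b≤a
well minimum |f| = |-2| = 2 (negative-definite)

2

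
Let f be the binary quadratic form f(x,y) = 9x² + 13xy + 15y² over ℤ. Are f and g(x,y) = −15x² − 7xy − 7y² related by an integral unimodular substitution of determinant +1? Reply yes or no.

D₁ = -371, D₂ = -371
f: translate: b→-5 (≡13 mod 18), so (9,13,15)→(9,-5,11)
f: reduced (well bottom): (9,-5,11) with a≤c, −a<b≤a
g is negative-definite; reduce −g:
−g: flip: (15,7,7)→(7,-7,15)
−g: translate: b→7 (≡-7 mod 14), so (7,-7,15)→(7,7,15)
−g: reduced (well bottom): (7,7,15) with a≤c, −a<b≤a
flip sign back: reduced form of g is (-7,-7,-15)
reduced forms (9, -5, 11) vs (-7, -7, -15) ⇒ inequivalent

no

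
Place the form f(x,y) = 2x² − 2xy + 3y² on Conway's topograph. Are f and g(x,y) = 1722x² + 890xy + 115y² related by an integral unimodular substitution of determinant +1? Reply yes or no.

D₁ = -20, D₂ = -20
f: translate: b→2 (≡-2 mod 4), so (2,-2,3)→(2,2,3)
f: reduced (well bottom): (2,2,3) with a≤c, −a<b≤a
g: flip: (1722,890,115)→(115,-890,1722)
g: translate: b→30 (≡-890 mod 230), so (115,-890,1722)→(115,30,2)
g: flip: (115,30,2)→(2,-30,115)
g: translate: b→2 (≡-30 mod 4), so (2,-30,115)→(2,2,3)
g: reduced (well bottom): (2,2,3) with a≤c, −a<b≤a
reduced forms (2, 2, 3) vs (2, 2, 3) ⇒ equivalent

yes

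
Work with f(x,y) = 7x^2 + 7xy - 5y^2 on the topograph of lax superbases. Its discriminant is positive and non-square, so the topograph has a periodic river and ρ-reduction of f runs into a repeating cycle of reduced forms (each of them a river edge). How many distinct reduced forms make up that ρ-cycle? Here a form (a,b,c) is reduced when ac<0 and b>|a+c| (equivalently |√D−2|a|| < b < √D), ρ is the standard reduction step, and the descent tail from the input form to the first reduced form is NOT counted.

D = 189, ⌊√D⌋ = 13
river: ρ → (-5,13,1)
river: ρ → (1,13,-5)
river: ρ → (-5,7,7)
river: ρ → (7,7,-5)
ρ-cycle length = 4 (tail of 0 descent steps not counted)

4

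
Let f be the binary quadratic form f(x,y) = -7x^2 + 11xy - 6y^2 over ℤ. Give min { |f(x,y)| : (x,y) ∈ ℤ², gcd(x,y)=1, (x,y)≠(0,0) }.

translate: b→3 (≡-11 mod 14), so (7,-11,6)→(7,3,2)
flip: (7,3,2)→(2,-3,7)
translate: b→1 (≡-3 mod 4), so (2,-3,7)→(2,1,6)
reduced (well bottom): (2,1,6) with a≤c, −a<b≤a
well minimum |f| = |-2| = 2 (negative-definite)

2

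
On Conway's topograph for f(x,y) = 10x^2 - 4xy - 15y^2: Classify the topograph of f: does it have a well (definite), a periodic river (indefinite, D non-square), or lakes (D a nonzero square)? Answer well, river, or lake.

D = b²−4ac = (-4)² − 4·10·(-15) = 616
D > 0 non-square ⇒ indefinite ⇒ periodic river

river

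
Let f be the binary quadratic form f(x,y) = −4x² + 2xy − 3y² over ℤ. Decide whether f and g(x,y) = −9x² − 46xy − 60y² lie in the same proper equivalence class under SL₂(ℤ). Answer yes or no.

D₁ = -44, D₂ = -44
f is negative-definite; reduce −f:
−f: flip: (4,-2,3)→(3,2,4)
−f: reduced (well bottom): (3,2,4) with a≤c, −a<b≤a
flip sign back: reduced form of f is (-3,-2,-4)
g is negative-definite; reduce −g:
−g: translate: b→-8 (≡46 mod 18), so (9,46,60)→(9,-8,3)
−g: flip: (9,-8,3)→(3,8,9)
−g: translate: b→2 (≡8 mod 6), so (3,8,9)→(3,2,4)
−g: reduced (well bottom): (3,2,4) with a≤c, −a<b≤a
flip sign back: reduced form of g is (-3,-2,-4)
reduced forms (-3, -2, -4) vs (-3, -2, -4) ⇒ equivalent

yes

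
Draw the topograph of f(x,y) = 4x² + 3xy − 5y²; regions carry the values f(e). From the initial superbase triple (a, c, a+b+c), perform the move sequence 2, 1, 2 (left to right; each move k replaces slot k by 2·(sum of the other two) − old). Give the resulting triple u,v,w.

start (4,-5,2) = (f(1,0),f(0,1),f(1,1))
replace slot 2: 2·(4+2) − (-5) = 17 → (4,17,2)
replace slot 1: 2·(17+2) − 4 = 34 → (34,17,2)
replace slot 2: 2·(34+2) − 17 = 55 → (34,55,2)

34,55,2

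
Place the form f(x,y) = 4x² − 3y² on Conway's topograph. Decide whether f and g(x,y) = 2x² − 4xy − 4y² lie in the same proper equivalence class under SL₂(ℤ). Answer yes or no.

D₁ = 48, D₂ = 48
river cycle of f (length 2): (-3, 6, 1), (1, 6, -3)
river cycle of g (length 2): (-4, 4, 2), (2, 4, -4)
cycles differ ⇒ inequivalent

no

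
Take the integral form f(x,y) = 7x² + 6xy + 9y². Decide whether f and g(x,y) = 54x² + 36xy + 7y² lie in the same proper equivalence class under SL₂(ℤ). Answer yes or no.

D₁ = -216, D₂ = -216
f: reduced (well bottom): (7,6,9) with a≤c, −a<b≤a
g: flip: (54,36,7)→(7,-36,54)
g: translate: b→6 (≡-36 mod 14), so (7,-36,54)→(7,6,9)
g: reduced (well bottom): (7,6,9) with a≤c, −a<b≤a
reduced forms (7, 6, 9) vs (7, 6, 9) ⇒ equivalent

yes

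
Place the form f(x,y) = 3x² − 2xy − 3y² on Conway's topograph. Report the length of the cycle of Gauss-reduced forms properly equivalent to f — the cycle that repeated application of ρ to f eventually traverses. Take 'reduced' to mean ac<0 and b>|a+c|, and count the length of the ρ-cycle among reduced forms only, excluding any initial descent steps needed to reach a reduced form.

D = 40, ⌊√D⌋ = 6
descent: ρ → (-3,2,3)  [lands on river]
river: ρ → (3,4,-2)
river: ρ → (-2,4,3)
river: ρ → (3,2,-3)
river: ρ → (-3,4,2)
river: ρ → (2,4,-3)
ρ-cycle length = 6 (tail of 1 descent step not counted)

6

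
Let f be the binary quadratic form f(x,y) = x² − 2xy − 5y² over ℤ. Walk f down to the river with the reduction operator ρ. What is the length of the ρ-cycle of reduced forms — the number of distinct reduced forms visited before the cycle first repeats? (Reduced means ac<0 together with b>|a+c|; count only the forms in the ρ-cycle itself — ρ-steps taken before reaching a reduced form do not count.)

D = 24, ⌊√D⌋ = 4
descent: ρ → (-5,2,1)
descent: ρ → (1,4,-2)  [lands on river]
river: ρ → (-2,4,1)
ρ-cycle length = 2 (tail of 2 descent steps not counted)

2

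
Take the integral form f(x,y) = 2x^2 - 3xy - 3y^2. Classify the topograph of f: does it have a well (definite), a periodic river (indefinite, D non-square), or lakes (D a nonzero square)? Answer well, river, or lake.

D = b²−4ac = (-3)² − 4·2·(-3) = 33
D > 0 non-square ⇒ indefinite ⇒ periodic river

river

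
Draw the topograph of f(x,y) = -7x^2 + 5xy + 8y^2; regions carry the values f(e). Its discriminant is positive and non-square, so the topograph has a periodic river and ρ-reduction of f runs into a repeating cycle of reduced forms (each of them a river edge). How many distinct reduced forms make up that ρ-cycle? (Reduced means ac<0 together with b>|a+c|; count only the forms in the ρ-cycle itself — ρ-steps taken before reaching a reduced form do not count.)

D = 249, ⌊√D⌋ = 15
river: ρ → (8,11,-4)
river: ρ → (-4,13,5)
river: ρ → (5,7,-10)
river: ρ → (-10,13,2)
river: ρ → (2,15,-3)
river: ρ → (-3,15,2)
river: ρ → (2,13,-10)
river: ρ → (-10,7,5)
river: ρ → (5,13,-4)
river: ρ → (-4,11,8)
river: ρ → (8,5,-7)
river: ρ → (-7,9,6)
river: ρ → (6,15,-1)
river: ρ → (-1,15,6)
river: ρ → (6,9,-7)
river: ρ → (-7,5,8)
ρ-cycle length = 16 (tail of 0 descent steps not counted)

16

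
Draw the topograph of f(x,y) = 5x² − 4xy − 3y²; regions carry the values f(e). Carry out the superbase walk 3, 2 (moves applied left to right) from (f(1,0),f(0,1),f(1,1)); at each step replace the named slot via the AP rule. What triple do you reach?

start (5,-3,-2) = (f(1,0),f(0,1),f(1,1))
replace slot 3: 2·(5+(-3)) − (-2) = 6 → (5,-3,6)
replace slot 2: 2·(5+6) − (-3) = 25 → (5,25,6)

5,25,6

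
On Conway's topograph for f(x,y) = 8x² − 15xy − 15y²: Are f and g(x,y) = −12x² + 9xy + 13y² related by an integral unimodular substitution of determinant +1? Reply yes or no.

D₁ = 705, D₂ = 705
river cycle of f (length 14): (-15, 15, 8), (8, 17, -13), (-13, 9, 12), (12, 15, -10), (-10, 25, 2), (2, 23, -22), (-22, 21, 3), (3, 21, -22), (-22, 23, 2), (2, 25, -10), … (4 more)
river cycle of g (length 14): (13, 17, -8), (-8, 15, 15), (15, 15, -8), (-8, 17, 13), (13, 9, -12), (-12, 15, 10), (10, 25, -2), (-2, 23, 22), (22, 21, -3), (-3, 21, 22), … (4 more)
cycles differ ⇒ inequivalent

no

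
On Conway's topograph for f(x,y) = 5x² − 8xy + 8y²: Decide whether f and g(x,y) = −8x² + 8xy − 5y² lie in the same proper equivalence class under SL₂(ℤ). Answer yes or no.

D₁ = -96, D₂ = -96
f: translate: b→2 (≡-8 mod 10), so (5,-8,8)→(5,2,5)
f: reduced (well bottom): (5,2,5) with a≤c, −a<b≤a
g is negative-definite; reduce −g:
−g: translate: b→8 (≡-8 mod 16), so (8,-8,5)→(8,8,5)
−g: flip: (8,8,5)→(5,-8,8)
−g: translate: b→2 (≡-8 mod 10), so (5,-8,8)→(5,2,5)
−g: reduced (well bottom): (5,2,5) with a≤c, −a<b≤a
flip sign back: reduced form of g is (-5,-2,-5)
reduced forms (5, 2, 5) vs (-5, -2, -5) ⇒ inequivalent

no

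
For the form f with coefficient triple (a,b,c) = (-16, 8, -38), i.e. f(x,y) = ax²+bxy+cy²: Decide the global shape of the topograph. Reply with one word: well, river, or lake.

D = b²−4ac = 8² − 4·(-16)·(-38) = -2368
D < 0 ⇒ definite ⇒ every region one sign ⇒ single well

well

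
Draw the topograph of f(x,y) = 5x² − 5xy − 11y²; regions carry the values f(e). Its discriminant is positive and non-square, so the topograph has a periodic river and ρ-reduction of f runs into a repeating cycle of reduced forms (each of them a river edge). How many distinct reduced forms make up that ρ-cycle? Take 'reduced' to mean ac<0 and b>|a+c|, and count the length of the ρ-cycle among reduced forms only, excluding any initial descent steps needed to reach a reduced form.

D = 245, ⌊√D⌋ = 15
descent: ρ → (-11,5,5)
descent: ρ → (5,15,-1)  [lands on river]
river: ρ → (-1,15,5)
ρ-cycle length = 2 (tail of 2 descent steps not counted)

2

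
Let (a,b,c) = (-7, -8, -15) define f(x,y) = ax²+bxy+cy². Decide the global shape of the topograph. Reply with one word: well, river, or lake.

D = b²−4ac = (-8)² − 4·(-7)·(-15) = -356
D < 0 ⇒ definite ⇒ every region one sign ⇒ single well

well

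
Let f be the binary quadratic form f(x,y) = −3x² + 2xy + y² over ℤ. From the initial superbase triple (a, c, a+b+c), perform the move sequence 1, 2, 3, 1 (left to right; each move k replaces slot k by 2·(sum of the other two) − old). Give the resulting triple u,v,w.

start (-3,1,0) = (f(1,0),f(0,1),f(1,1))
replace slot 1: 2·(1+0) − (-3) = 5 → (5,1,0)
replace slot 2: 2·(5+0) − 1 = 9 → (5,9,0)
replace slot 3: 2·(5+9) − 0 = 28 → (5,9,28)
replace slot 1: 2·(9+28) − 5 = 69 → (69,9,28)

69,9,28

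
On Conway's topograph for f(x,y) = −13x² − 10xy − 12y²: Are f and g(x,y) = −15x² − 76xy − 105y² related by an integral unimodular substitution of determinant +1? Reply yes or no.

D₁ = -524, D₂ = -524
f is negative-definite; reduce −f:
−f: flip: (13,10,12)→(12,-10,13)
−f: reduced (well bottom): (12,-10,13) with a≤c, −a<b≤a
flip sign back: reduced form of f is (-12,10,-13)
g is negative-definite; reduce −g:
−g: translate: b→-14 (≡76 mod 30), so (15,76,105)→(15,-14,12)
−g: flip: (15,-14,12)→(12,14,15)
−g: translate: b→-10 (≡14 mod 24), so (12,14,15)→(12,-10,13)
−g: reduced (well bottom): (12,-10,13) with a≤c, −a<b≤a
flip sign back: reduced form of g is (-12,10,-13)
reduced forms (-12, 10, -13) vs (-12, 10, -13) ⇒ equivalent

yes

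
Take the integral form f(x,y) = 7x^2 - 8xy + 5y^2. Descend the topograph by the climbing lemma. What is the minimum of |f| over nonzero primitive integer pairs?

translate: b→6 (≡-8 mod 14), so (7,-8,5)→(7,6,4)
flip: (7,6,4)→(4,-6,7)
translate: b→2 (≡-6 mod 8), so (4,-6,7)→(4,2,5)
reduced (well bottom): (4,2,5) with a≤c, −a<b≤a
well minimum = a = 4

4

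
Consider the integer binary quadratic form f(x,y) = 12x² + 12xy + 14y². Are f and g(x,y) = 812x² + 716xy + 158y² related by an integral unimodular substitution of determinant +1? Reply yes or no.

D₁ = -528, D₂ = -528
f: reduced (well bottom): (12,12,14) with a≤c, −a<b≤a
g: flip: (812,716,158)→(158,-716,812)
g: translate: b→-84 (≡-716 mod 316), so (158,-716,812)→(158,-84,12)
g: flip: (158,-84,12)→(12,84,158)
g: translate: b→12 (≡84 mod 24), so (12,84,158)→(12,12,14)
g: reduced (well bottom): (12,12,14) with a≤c, −a<b≤a
reduced forms (12, 12, 14) vs (12, 12, 14) ⇒ equivalent

yes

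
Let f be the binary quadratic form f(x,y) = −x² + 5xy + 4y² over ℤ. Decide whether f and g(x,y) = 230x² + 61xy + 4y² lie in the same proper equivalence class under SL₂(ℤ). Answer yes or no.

D₁ = 41, D₂ = 41
river cycle of f (length 10): (4, 3, -2), (-2, 5, 2), (2, 3, -4), (-4, 5, 1), (1, 5, -4), (-4, 3, 2), (2, 5, -2), (-2, 3, 4), (4, 5, -1), (-1, 5, 4)
river cycle of g (length 10): (4, 3, -2), (-2, 5, 2), (2, 3, -4), (-4, 5, 1), (1, 5, -4), (-4, 3, 2), (2, 5, -2), (-2, 3, 4), (4, 5, -1), (-1, 5, 4)
cycles coincide ⇒ equivalent

yes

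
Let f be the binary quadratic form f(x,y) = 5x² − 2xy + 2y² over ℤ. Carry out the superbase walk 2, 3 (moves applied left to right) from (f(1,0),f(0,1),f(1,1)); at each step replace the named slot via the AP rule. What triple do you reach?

start (5,2,5) = (f(1,0),f(0,1),f(1,1))
replace slot 2: 2·(5+5) − 2 = 18 → (5,18,5)
replace slot 3: 2·(5+18) − 5 = 41 → (5,18,41)

5,18,41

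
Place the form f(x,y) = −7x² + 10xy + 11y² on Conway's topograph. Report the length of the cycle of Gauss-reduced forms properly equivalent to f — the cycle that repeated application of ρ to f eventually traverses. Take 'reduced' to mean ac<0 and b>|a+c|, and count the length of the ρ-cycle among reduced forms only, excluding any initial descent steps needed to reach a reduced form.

D = 408, ⌊√D⌋ = 20
river: ρ → (11,12,-6)
river: ρ → (-6,12,11)
river: ρ → (11,10,-7)
river: ρ → (-7,18,3)
river: ρ → (3,18,-7)
river: ρ → (-7,10,11)
ρ-cycle length = 6 (tail of 0 descent steps not counted)

6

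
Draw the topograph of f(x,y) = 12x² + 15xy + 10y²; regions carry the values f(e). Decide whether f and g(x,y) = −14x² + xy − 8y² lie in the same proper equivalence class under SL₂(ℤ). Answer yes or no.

D₁ = -255, D₂ = -447
discriminants differ ⇒ not SL₂(ℤ)-equivalent

no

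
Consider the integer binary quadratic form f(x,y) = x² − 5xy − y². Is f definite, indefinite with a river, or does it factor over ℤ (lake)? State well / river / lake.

D = b²−4ac = (-5)² − 4·1·(-1) = 29
D > 0 non-square ⇒ indefinite ⇒ periodic river

river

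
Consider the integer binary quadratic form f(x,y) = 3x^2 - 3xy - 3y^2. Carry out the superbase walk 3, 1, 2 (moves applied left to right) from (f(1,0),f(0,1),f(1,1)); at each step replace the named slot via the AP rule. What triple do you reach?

start (3,-3,-3) = (f(1,0),f(0,1),f(1,1))
replace slot 3: 2·(3+(-3)) − (-3) = 3 → (3,-3,3)
replace slot 1: 2·((-3)+3) − 3 = -3 → (-3,-3,3)
replace slot 2: 2·((-3)+3) − (-3) = 3 → (-3,3,3)

-3,3,3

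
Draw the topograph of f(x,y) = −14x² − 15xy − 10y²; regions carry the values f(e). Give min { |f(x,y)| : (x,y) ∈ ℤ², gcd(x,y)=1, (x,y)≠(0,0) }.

translate: b→-13 (≡15 mod 28), so (14,15,10)→(14,-13,9)
flip: (14,-13,9)→(9,13,14)
translate: b→-5 (≡13 mod 18), so (9,13,14)→(9,-5,10)
reduced (well bottom): (9,-5,10) with a≤c, −a<b≤a
well minimum |f| = |-9| = 9 (negative-definite)

9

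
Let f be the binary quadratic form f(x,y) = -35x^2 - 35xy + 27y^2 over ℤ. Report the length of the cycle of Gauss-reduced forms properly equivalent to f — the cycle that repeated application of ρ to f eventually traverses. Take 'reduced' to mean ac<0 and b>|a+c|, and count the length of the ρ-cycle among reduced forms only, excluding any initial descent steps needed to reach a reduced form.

D = 5005, ⌊√D⌋ = 70
descent: ρ → (27,35,-35)  [lands on river]
river: ρ → (-35,35,27)
river: ρ → (27,19,-43)
river: ρ → (-43,67,3)
river: ρ → (3,65,-65)
river: ρ → (-65,65,3)
river: ρ → (3,67,-43)
river: ρ → (-43,19,27)
ρ-cycle length = 8 (tail of 1 descent step not counted)

8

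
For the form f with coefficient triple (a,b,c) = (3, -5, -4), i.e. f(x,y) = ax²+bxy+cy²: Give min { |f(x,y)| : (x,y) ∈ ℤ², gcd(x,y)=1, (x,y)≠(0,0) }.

descent: ρ → (-4,5,3)  [lands on river]
river: ρ → (3,7,-2)
river: ρ → (-2,5,6)
river: ρ → (6,7,-1)
river: ρ → (-1,7,6)
river: ρ → (6,5,-2)
river: ρ → (-2,7,3)
river: ρ → (3,5,-4)
river: ρ → (-4,3,4)
river: ρ → (4,5,-3)
river: ρ → (-3,7,2)
river: ρ → (2,5,-6)
river: ρ → (-6,7,1)
river: ρ → (1,7,-6)
river: ρ → (-6,5,2)
river: ρ → (2,7,-3)
river: ρ → (-3,5,4)
river: ρ → (4,3,-4)
closes: descent 1, river 18
min |a| on river = 1

1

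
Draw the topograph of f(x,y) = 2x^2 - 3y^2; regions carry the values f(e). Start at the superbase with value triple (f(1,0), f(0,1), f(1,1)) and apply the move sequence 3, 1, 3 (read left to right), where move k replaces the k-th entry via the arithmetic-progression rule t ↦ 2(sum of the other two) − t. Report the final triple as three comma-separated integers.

start (2,-3,-1) = (f(1,0),f(0,1),f(1,1))
replace slot 3: 2·(2+(-3)) − (-1) = -1 → (2,-3,-1)
replace slot 1: 2·((-3)+(-1)) − 2 = -10 → (-10,-3,-1)
replace slot 3: 2·((-10)+(-3)) − (-1) = -25 → (-10,-3,-25)

-10,-3,-25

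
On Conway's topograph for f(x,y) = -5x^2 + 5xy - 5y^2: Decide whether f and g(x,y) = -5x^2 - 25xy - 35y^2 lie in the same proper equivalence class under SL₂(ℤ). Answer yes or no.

D₁ = -75, D₂ = -75
f is negative-definite; reduce −f:
−f: translate: b→5 (≡-5 mod 10), so (5,-5,5)→(5,5,5)
−f: reduced (well bottom): (5,5,5) with a≤c, −a<b≤a
flip sign back: reduced form of f is (-5,-5,-5)
g is negative-definite; reduce −g:
−g: translate: b→5 (≡25 mod 10), so (5,25,35)→(5,5,5)
−g: reduced (well bottom): (5,5,5) with a≤c, −a<b≤a
flip sign back: reduced form of g is (-5,-5,-5)
reduced forms (-5, -5, -5) vs (-5, -5, -5) ⇒ equivalent

yes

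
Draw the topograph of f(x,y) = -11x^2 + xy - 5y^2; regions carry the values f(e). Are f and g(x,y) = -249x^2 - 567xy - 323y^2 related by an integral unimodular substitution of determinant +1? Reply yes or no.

D₁ = -219, D₂ = -219
f is negative-definite; reduce −f:
−f: flip: (11,-1,5)→(5,1,11)
−f: reduced (well bottom): (5,1,11) with a≤c, −a<b≤a
flip sign back: reduced form of f is (-5,-1,-11)
g is negative-definite; reduce −g:
−g: translate: b→69 (≡567 mod 498), so (249,567,323)→(249,69,5)
−g: flip: (249,69,5)→(5,-69,249)
−g: translate: b→1 (≡-69 mod 10), so (5,-69,249)→(5,1,11)
−g: reduced (well bottom): (5,1,11) with a≤c, −a<b≤a
flip sign back: reduced form of g is (-5,-1,-11)
reduced forms (-5, -1, -11) vs (-5, -1, -11) ⇒ equivalent

yes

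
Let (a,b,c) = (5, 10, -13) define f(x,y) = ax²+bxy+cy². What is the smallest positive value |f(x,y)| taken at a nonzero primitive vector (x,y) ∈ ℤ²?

river: ρ → (-13,16,2)
river: ρ → (2,16,-13)
river: ρ → (-13,10,5)
river: ρ → (5,10,-13)
closes: descent 0, river 4
min |a| on river = 2

2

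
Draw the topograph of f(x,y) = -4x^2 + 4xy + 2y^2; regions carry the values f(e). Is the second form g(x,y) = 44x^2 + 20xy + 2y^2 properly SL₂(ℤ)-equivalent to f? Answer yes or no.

D₁ = 48, D₂ = 48
river cycle of f (length 2): (2, 4, -4), (-4, 4, 2)
river cycle of g (length 2): (2, 4, -4), (-4, 4, 2)
cycles coincide ⇒ equivalent

yes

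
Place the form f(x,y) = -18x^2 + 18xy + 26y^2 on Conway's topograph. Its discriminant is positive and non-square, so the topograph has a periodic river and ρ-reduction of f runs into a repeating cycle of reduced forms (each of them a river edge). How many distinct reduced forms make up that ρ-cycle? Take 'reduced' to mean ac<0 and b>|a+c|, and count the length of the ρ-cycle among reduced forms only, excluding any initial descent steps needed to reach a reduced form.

D = 2196, ⌊√D⌋ = 46
river: ρ → (26,34,-10)
river: ρ → (-10,46,2)
river: ρ → (2,46,-10)
river: ρ → (-10,34,26)
river: ρ → (26,18,-18)
river: ρ → (-18,18,26)
ρ-cycle length = 6 (tail of 0 descent steps not counted)

6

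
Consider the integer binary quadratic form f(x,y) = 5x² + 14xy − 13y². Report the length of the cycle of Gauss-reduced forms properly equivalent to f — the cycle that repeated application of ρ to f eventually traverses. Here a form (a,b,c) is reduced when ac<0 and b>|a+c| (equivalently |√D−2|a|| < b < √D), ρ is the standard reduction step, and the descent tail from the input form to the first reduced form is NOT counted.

D = 456, ⌊√D⌋ = 21
river: ρ → (-13,12,6)
river: ρ → (6,12,-13)
river: ρ → (-13,14,5)
river: ρ → (5,16,-10)
river: ρ → (-10,4,11)
river: ρ → (11,18,-3)
river: ρ → (-3,18,11)
river: ρ → (11,4,-10)
river: ρ → (-10,16,5)
river: ρ → (5,14,-13)
ρ-cycle length = 10 (tail of 0 descent steps not counted)

10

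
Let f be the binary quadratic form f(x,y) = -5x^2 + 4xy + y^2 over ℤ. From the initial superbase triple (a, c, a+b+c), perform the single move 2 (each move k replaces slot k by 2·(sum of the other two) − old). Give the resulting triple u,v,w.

start (-5,1,0) = (f(1,0),f(0,1),f(1,1))
replace slot 2: 2·((-5)+0) − 1 = -11 → (-5,-11,0)

-5,-11,0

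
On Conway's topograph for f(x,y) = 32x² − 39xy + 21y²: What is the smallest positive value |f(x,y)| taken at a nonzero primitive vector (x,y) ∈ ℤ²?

translate: b→25 (≡-39 mod 64), so (32,-39,21)→(32,25,14)
flip: (32,25,14)→(14,-25,32)
translate: b→3 (≡-25 mod 28), so (14,-25,32)→(14,3,21)
reduced (well bottom): (14,3,21) with a≤c, −a<b≤a
well minimum = a = 14

14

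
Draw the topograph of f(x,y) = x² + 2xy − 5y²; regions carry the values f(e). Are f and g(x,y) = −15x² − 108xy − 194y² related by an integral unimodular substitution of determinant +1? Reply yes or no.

D₁ = 24, D₂ = 24
river cycle of f (length 2): (1, 4, -2), (-2, 4, 1)
river cycle of g (length 2): (-2, 4, 1), (1, 4, -2)
cycles coincide ⇒ equivalent

yes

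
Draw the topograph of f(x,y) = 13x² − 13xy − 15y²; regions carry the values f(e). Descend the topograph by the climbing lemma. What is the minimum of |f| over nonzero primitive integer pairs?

descent: ρ → (-15,13,13)  [lands on river]
river: ρ → (13,13,-15)
river: ρ → (-15,17,11)
river: ρ → (11,27,-5)
river: ρ → (-5,23,21)
river: ρ → (21,19,-7)
river: ρ → (-7,23,15)
river: ρ → (15,7,-15)
river: ρ → (-15,23,7)
river: ρ → (7,19,-21)
river: ρ → (-21,23,5)
river: ρ → (5,27,-11)
river: ρ → (-11,17,15)
river: ρ → (15,13,-13)
river: ρ → (-13,13,15)
river: ρ → (15,17,-11)
river: ρ → (-11,27,5)
river: ρ → (5,23,-21)
river: ρ → (-21,19,7)
river: ρ → (7,23,-15)
river: ρ → (-15,7,15)
river: ρ → (15,23,-7)
river: ρ → (-7,19,21)
river: ρ → (21,23,-5)
river: ρ → (-5,27,11)
river: ρ → (11,17,-15)
closes: descent 1, river 26
min |a| on river = 5

5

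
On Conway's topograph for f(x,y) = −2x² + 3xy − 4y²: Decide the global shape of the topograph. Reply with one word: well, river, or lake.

D = b²−4ac = 3² − 4·(-2)·(-4) = -23
D < 0 ⇒ definite ⇒ every region one sign ⇒ single well

well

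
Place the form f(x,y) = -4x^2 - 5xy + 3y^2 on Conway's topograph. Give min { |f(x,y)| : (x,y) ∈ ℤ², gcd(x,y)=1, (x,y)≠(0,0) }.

descent: ρ → (3,5,-4)  [lands on river]
river: ρ → (-4,3,4)
river: ρ → (4,5,-3)
river: ρ → (-3,7,2)
river: ρ → (2,5,-6)
river: ρ → (-6,7,1)
river: ρ → (1,7,-6)
river: ρ → (-6,5,2)
river: ρ → (2,7,-3)
river: ρ → (-3,5,4)
river: ρ → (4,3,-4)
river: ρ → (-4,5,3)
river: ρ → (3,7,-2)
river: ρ → (-2,5,6)
river: ρ → (6,7,-1)
river: ρ → (-1,7,6)
river: ρ → (6,5,-2)
river: ρ → (-2,7,3)
closes: descent 1, river 18
min |a| on river = 1

1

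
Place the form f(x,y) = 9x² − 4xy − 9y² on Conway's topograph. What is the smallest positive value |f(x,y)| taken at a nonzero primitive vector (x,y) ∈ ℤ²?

descent: ρ → (-9,4,9)  [lands on river]
river: ρ → (9,14,-4)
river: ρ → (-4,18,1)
river: ρ → (1,18,-4)
river: ρ → (-4,14,9)
river: ρ → (9,4,-9)
river: ρ → (-9,14,4)
river: ρ → (4,18,-1)
river: ρ → (-1,18,4)
river: ρ → (4,14,-9)
closes: descent 1, river 10
min |a| on river = 1

1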